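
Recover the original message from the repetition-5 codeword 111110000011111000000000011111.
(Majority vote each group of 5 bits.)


Groups: 11111, 00000, 11111, 00000, 00000, 11111
Majority votes: 101001

101001


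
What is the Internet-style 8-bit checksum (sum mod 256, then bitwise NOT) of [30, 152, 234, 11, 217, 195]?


Sum = 839 mod 256 = 71
Complement = 184

184


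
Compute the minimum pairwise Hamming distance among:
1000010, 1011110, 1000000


Comparing all pairs, minimum distance: 1
Can detect 0 errors, correct 0 errors

1


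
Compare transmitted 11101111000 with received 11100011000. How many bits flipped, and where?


XOR: 00001100000

2 error(s) at position(s): 4, 5


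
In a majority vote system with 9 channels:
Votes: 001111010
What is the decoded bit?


Ones: 5 out of 9
Threshold: 5

1 (5/9 voted 1)


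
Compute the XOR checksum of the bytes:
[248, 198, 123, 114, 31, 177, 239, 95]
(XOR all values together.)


XOR chain: 248 ^ 198 ^ 123 ^ 114 ^ 31 ^ 177 ^ 239 ^ 95 = 41

41


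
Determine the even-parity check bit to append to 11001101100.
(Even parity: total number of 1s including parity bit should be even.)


Number of 1s in data: 6
Parity bit: 0

0


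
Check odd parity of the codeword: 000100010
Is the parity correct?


Number of 1s: 2

No, parity error (2 ones)


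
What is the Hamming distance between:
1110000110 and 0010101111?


XOR: 1100101001
Count of 1s: 5

5


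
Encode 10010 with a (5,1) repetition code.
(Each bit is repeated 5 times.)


Each bit -> 5 copies

1111100000000001111100000


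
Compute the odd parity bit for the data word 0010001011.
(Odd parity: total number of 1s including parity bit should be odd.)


Number of 1s in data: 4
Parity bit: 1

1


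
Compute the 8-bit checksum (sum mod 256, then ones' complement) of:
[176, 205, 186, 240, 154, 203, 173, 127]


Sum = 1464 mod 256 = 184
Complement = 71

71


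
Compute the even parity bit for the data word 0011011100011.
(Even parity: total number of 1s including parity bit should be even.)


Number of 1s in data: 7
Parity bit: 1

1


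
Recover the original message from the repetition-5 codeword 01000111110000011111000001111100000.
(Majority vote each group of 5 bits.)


Groups: 01000, 11111, 00000, 11111, 00000, 11111, 00000
Majority votes: 0101010

0101010


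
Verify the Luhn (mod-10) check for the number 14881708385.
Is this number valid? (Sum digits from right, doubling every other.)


Luhn sum = 52
52 mod 10 = 2

Invalid (Luhn sum mod 10 = 2)


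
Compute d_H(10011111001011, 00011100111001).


XOR: 10000011110010
Count of 1s: 6

6


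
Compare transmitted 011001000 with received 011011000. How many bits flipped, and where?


XOR: 000010000

1 error(s) at position(s): 4


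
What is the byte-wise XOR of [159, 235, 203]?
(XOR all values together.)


XOR chain: 159 ^ 235 ^ 203 = 191

191


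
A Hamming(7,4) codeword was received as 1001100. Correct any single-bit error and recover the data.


Syndrome = 0: no error detected

Data: 0100 (no errors)


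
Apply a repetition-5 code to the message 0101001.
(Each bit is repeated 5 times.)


Each bit -> 5 copies

00000111110000011111000000000011111


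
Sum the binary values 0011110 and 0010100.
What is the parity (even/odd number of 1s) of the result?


0011110 = 30
0010100 = 20
Sum = 50 = 110010
1s count = 3

odd parity (3 ones in 110010)


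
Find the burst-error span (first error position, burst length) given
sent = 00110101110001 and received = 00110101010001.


XOR: 00000000100000

Burst at position 8, length 1


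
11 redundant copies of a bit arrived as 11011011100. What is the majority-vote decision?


Ones: 7 out of 11
Threshold: 6

1 (7/11 voted 1)


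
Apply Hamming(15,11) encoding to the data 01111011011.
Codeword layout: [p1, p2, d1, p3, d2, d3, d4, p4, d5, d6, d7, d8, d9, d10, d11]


Parity bits: p1=1, p2=1, p3=0, p4=1

110011111011011


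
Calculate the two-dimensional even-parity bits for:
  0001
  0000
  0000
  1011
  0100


Row parities: 10011
Column parities: 1110

Row P: 10011, Col P: 1110, Corner: 1


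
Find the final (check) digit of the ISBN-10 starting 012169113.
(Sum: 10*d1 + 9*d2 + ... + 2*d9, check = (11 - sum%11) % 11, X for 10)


Weighted sum: 126
126 mod 11 = 5

Check digit: 6


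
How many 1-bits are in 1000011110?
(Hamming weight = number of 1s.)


Counting 1s in 1000011110

5


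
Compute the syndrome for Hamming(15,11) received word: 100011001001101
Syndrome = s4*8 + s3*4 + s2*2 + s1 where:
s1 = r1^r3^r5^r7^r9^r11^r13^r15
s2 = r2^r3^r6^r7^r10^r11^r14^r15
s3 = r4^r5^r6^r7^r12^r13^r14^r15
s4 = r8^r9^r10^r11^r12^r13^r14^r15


s1=1, s2=0, s3=1, s4=0

Syndrome = 5 (error at position 5)


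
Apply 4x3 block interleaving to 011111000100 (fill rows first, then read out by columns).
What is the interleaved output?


Matrix:
  011
  111
  000
  100
Read columns: 010111001100

010111001100


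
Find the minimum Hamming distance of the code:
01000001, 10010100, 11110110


Comparing all pairs, minimum distance: 3
Can detect 2 errors, correct 1 errors

3


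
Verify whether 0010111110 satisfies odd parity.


Number of 1s: 6

No, parity error (6 ones)


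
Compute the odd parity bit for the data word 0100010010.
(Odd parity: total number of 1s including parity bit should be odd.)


Number of 1s in data: 3
Parity bit: 0

0


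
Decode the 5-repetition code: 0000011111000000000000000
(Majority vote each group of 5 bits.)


Groups: 00000, 11111, 00000, 00000, 00000
Majority votes: 01000

01000


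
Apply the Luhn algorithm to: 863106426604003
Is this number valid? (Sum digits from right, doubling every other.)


Luhn sum = 47
47 mod 10 = 7

Invalid (Luhn sum mod 10 = 7)


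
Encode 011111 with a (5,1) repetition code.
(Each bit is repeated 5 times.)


Each bit -> 5 copies

000001111111111111111111111111


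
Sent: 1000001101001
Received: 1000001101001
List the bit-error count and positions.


XOR: 0000000000000

0 errors (received matches sent)


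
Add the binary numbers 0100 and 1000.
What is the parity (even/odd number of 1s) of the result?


0100 = 4
1000 = 8
Sum = 12 = 1100
1s count = 2

even parity (2 ones in 1100)


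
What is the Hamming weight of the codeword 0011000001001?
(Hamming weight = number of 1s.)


Counting 1s in 0011000001001

4


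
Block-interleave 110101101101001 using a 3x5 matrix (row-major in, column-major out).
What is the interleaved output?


Matrix:
  11010
  11011
  01001
Read columns: 110111000110011

110111000110011


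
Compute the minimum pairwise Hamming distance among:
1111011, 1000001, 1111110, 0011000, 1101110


Comparing all pairs, minimum distance: 1
Can detect 0 errors, correct 0 errors

1


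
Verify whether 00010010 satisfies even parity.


Number of 1s: 2

Yes, parity is correct (2 ones)


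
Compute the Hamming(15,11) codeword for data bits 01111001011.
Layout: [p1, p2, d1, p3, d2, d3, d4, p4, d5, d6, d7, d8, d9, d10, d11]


Parity bits: p1=0, p2=0, p3=0, p4=0

000011101001011


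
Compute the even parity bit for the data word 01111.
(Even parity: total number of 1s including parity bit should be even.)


Number of 1s in data: 4
Parity bit: 0

0


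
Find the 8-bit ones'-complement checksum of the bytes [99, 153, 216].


Sum = 468 mod 256 = 212
Complement = 43

43


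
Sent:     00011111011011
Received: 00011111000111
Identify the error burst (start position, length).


XOR: 00000000011100

Burst at position 9, length 3


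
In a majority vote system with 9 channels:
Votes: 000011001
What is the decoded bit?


Ones: 3 out of 9
Threshold: 5

0 (3/9 voted 1)


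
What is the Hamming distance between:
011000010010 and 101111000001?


XOR: 110111010011
Count of 1s: 8

8


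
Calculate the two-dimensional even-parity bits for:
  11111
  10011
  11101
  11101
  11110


Row parities: 11000
Column parities: 10010

Row P: 11000, Col P: 10010, Corner: 0


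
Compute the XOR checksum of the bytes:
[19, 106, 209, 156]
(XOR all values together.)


XOR chain: 19 ^ 106 ^ 209 ^ 156 = 52

52


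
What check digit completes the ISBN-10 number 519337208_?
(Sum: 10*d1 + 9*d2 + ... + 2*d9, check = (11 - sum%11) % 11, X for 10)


Weighted sum: 229
229 mod 11 = 9

Check digit: 2


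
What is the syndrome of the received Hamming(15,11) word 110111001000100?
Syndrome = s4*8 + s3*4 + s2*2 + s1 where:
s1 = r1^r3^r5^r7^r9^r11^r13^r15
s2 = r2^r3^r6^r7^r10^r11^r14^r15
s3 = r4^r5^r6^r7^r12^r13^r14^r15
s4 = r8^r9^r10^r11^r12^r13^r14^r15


s1=0, s2=0, s3=0, s4=0

Syndrome = 0 (no error)


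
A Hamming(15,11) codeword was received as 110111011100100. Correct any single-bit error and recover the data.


Syndrome = 2: error at position 2

Data: 01101100100 (corrected bit 2)


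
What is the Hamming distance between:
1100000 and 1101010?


XOR: 0001010
Count of 1s: 2

2


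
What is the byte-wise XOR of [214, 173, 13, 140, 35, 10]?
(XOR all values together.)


XOR chain: 214 ^ 173 ^ 13 ^ 140 ^ 35 ^ 10 = 211

211


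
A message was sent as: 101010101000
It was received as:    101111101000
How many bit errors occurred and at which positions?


XOR: 000101000000

2 error(s) at position(s): 3, 5


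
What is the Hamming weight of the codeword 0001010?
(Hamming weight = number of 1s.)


Counting 1s in 0001010

2


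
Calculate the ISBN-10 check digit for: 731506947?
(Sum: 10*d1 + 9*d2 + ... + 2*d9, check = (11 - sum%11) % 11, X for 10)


Weighted sum: 232
232 mod 11 = 1

Check digit: X


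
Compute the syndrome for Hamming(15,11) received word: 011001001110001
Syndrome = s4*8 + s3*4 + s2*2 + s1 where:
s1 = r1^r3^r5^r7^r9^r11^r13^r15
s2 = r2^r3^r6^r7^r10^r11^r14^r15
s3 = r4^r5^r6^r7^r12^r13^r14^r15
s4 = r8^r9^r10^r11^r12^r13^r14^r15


s1=0, s2=0, s3=0, s4=0

Syndrome = 0 (no error)


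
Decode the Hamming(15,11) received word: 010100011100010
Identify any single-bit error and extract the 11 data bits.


Syndrome = 3: error at position 3

Data: 10001100010 (corrected bit 3)


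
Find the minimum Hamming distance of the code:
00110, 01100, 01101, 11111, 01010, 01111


Comparing all pairs, minimum distance: 1
Can detect 0 errors, correct 0 errors

1


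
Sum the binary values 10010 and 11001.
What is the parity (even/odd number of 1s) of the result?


10010 = 18
11001 = 25
Sum = 43 = 101011
1s count = 4

even parity (4 ones in 101011)


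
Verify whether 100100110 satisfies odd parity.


Number of 1s: 4

No, parity error (4 ones)


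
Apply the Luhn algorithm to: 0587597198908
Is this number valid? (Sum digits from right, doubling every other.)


Luhn sum = 70
70 mod 10 = 0

Valid (Luhn sum mod 10 = 0)


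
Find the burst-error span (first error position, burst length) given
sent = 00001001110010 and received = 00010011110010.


XOR: 00011010000000

Burst at position 3, length 4


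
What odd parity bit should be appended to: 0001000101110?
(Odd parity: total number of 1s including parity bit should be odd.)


Number of 1s in data: 5
Parity bit: 0

0


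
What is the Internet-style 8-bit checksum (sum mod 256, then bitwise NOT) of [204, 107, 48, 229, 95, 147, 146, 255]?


Sum = 1231 mod 256 = 207
Complement = 48

48


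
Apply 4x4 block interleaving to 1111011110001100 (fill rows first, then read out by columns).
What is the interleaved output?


Matrix:
  1111
  0111
  1000
  1100
Read columns: 1011110111001100

1011110111001100


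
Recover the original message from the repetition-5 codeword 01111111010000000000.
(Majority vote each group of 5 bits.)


Groups: 01111, 11101, 00000, 00000
Majority votes: 1100

1100


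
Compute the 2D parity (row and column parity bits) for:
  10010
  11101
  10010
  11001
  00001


Row parities: 00011
Column parities: 00101

Row P: 00011, Col P: 00101, Corner: 0


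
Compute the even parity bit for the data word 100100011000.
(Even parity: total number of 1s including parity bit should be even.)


Number of 1s in data: 4
Parity bit: 0

0


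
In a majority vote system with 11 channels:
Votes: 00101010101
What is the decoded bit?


Ones: 5 out of 11
Threshold: 6

0 (5/11 voted 1)


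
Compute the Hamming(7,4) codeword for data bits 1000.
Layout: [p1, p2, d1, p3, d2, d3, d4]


Parity bits: p1=1, p2=1, p3=0

1110000


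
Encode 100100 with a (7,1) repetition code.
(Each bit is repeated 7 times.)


Each bit -> 7 copies

111111100000000000000111111100000000000000


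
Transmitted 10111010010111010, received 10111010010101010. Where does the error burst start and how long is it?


XOR: 00000000000010000

Burst at position 12, length 1


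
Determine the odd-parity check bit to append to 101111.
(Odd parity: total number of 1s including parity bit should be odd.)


Number of 1s in data: 5
Parity bit: 0

0


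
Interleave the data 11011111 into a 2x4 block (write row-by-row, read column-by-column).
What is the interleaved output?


Matrix:
  1101
  1111
Read columns: 11110111

11110111


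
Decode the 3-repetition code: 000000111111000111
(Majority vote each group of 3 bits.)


Groups: 000, 000, 111, 111, 000, 111
Majority votes: 001101

001101


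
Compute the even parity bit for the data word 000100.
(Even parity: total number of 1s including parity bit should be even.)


Number of 1s in data: 1
Parity bit: 1

1


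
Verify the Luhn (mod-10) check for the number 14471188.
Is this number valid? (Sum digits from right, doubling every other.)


Luhn sum = 39
39 mod 10 = 9

Invalid (Luhn sum mod 10 = 9)


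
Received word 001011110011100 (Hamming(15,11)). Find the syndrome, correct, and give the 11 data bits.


Syndrome = 5: error at position 5

Data: 10110011100 (corrected bit 5)


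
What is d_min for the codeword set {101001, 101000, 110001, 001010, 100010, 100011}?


Comparing all pairs, minimum distance: 1
Can detect 0 errors, correct 0 errors

1


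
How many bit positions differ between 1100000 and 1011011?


XOR: 0111011
Count of 1s: 5

5


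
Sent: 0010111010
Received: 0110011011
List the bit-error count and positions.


XOR: 0100100001

3 error(s) at position(s): 1, 4, 9


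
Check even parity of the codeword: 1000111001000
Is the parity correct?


Number of 1s: 5

No, parity error (5 ones)


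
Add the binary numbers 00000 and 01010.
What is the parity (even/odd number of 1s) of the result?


00000 = 0
01010 = 10
Sum = 10 = 1010
1s count = 2

even parity (2 ones in 1010)


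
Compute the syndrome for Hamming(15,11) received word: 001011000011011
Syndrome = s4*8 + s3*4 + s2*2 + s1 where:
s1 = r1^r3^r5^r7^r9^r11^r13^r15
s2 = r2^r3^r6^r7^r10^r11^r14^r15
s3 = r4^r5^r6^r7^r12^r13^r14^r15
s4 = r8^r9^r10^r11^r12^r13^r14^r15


s1=0, s2=1, s3=1, s4=0

Syndrome = 6 (error at position 6)


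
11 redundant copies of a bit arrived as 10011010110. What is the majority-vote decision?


Ones: 6 out of 11
Threshold: 6

1 (6/11 voted 1)


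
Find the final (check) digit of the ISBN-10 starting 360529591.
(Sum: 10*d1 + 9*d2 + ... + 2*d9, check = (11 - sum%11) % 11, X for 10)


Weighted sum: 225
225 mod 11 = 5

Check digit: 6


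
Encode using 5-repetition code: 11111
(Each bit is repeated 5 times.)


Each bit -> 5 copies

1111111111111111111111111


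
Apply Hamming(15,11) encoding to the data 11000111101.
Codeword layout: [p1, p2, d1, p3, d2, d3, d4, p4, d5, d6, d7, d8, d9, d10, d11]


Parity bits: p1=1, p2=0, p3=0, p4=1

101010010111101


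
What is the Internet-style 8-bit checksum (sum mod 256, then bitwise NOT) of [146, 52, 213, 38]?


Sum = 449 mod 256 = 193
Complement = 62

62


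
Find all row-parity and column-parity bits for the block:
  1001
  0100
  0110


Row parities: 010
Column parities: 1011

Row P: 010, Col P: 1011, Corner: 1


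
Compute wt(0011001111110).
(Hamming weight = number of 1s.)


Counting 1s in 0011001111110

8


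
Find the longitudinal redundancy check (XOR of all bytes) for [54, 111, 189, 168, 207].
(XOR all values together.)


XOR chain: 54 ^ 111 ^ 189 ^ 168 ^ 207 = 131

131


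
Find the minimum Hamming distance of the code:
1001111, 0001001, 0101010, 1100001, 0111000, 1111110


Comparing all pairs, minimum distance: 2
Can detect 1 errors, correct 0 errors

2


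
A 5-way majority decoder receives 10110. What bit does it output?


Ones: 3 out of 5
Threshold: 3

1 (3/5 voted 1)


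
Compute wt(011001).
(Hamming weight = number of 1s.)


Counting 1s in 011001

3


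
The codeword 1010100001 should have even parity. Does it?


Number of 1s: 4

Yes, parity is correct (4 ones)


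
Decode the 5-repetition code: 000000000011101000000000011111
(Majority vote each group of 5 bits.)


Groups: 00000, 00000, 11101, 00000, 00000, 11111
Majority votes: 001001

001001


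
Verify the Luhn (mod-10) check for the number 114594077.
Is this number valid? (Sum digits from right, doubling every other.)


Luhn sum = 37
37 mod 10 = 7

Invalid (Luhn sum mod 10 = 7)


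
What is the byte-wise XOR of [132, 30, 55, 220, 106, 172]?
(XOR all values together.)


XOR chain: 132 ^ 30 ^ 55 ^ 220 ^ 106 ^ 172 = 183

183


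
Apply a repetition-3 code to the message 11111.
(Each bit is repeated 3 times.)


Each bit -> 3 copies

111111111111111


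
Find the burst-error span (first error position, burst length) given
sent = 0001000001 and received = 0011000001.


XOR: 0010000000

Burst at position 2, length 1


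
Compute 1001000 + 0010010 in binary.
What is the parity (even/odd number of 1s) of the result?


1001000 = 72
0010010 = 18
Sum = 90 = 1011010
1s count = 4

even parity (4 ones in 1011010)


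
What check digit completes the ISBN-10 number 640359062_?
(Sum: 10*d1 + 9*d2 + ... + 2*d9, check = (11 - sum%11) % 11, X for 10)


Weighted sum: 214
214 mod 11 = 5

Check digit: 6


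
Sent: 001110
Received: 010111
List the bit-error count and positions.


XOR: 011001

3 error(s) at position(s): 1, 2, 5


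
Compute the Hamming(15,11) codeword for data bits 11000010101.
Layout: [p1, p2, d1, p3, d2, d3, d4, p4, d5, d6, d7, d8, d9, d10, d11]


Parity bits: p1=1, p2=1, p3=1, p4=1

111110010010101


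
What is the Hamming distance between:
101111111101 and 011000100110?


XOR: 110111011011
Count of 1s: 9

9


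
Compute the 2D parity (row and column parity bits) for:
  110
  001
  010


Row parities: 011
Column parities: 101

Row P: 011, Col P: 101, Corner: 0


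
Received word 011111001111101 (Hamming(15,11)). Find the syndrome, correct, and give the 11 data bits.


Syndrome = 0: no error detected

Data: 11101111101 (no errors)


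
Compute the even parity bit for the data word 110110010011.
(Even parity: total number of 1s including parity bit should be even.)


Number of 1s in data: 7
Parity bit: 1

1


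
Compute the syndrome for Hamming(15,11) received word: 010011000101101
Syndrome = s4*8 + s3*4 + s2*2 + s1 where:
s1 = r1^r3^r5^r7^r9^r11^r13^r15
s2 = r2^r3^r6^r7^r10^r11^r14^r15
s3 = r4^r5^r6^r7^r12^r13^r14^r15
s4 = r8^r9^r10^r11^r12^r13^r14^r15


s1=1, s2=0, s3=1, s4=0

Syndrome = 5 (error at position 5)


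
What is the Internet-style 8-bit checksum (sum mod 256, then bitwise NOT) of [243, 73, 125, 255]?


Sum = 696 mod 256 = 184
Complement = 71

71


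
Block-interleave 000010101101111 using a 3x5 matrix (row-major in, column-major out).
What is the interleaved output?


Matrix:
  00001
  01011
  01111
Read columns: 000011001011111

000011001011111


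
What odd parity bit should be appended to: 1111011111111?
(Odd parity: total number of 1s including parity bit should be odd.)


Number of 1s in data: 12
Parity bit: 1

1


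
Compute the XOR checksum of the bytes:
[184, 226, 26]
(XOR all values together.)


XOR chain: 184 ^ 226 ^ 26 = 64

64


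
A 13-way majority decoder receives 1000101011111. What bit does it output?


Ones: 8 out of 13
Threshold: 7

1 (8/13 voted 1)


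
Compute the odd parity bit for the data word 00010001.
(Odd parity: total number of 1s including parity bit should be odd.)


Number of 1s in data: 2
Parity bit: 1

1


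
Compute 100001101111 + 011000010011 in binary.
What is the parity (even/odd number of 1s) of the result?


100001101111 = 2159
011000010011 = 1555
Sum = 3714 = 111010000010
1s count = 5

odd parity (5 ones in 111010000010)


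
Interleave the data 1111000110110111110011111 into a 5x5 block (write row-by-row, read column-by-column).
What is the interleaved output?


Matrix:
  11110
  00110
  11011
  11100
  11111
Read columns: 1011110111110111110100101

1011110111110111110100101


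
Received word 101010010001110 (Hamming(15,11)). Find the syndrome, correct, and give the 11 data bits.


Syndrome = 0: no error detected

Data: 11000001110 (no errors)


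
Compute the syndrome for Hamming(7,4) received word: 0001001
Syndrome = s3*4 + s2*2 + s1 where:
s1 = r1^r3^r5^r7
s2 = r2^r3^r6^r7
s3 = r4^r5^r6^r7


s1=1, s2=1, s3=0

Syndrome = 3 (error at position 3)


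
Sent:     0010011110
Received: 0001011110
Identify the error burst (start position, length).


XOR: 0011000000

Burst at position 2, length 2


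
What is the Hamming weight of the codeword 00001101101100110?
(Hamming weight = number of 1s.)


Counting 1s in 00001101101100110

8


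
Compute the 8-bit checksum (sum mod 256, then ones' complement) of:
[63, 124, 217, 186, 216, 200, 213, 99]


Sum = 1318 mod 256 = 38
Complement = 217

217


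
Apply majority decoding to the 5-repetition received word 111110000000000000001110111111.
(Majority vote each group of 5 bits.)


Groups: 11111, 00000, 00000, 00000, 11101, 11111
Majority votes: 100011

100011


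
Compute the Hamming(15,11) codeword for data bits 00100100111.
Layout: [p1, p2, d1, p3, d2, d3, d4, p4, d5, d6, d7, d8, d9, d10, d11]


Parity bits: p1=0, p2=0, p3=0, p4=0

000001000100111


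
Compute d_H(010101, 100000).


XOR: 110101
Count of 1s: 4

4


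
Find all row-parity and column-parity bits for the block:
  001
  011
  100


Row parities: 101
Column parities: 110

Row P: 101, Col P: 110, Corner: 0


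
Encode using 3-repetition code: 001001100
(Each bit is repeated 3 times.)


Each bit -> 3 copies

000000111000000111111000000


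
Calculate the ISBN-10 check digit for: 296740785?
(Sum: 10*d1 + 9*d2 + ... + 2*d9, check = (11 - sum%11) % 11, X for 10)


Weighted sum: 284
284 mod 11 = 9

Check digit: 2


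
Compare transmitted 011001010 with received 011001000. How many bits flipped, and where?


XOR: 000000010

1 error(s) at position(s): 7


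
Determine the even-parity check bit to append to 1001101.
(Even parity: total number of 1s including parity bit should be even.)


Number of 1s in data: 4
Parity bit: 0

0


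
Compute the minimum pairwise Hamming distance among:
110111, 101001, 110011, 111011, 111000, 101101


Comparing all pairs, minimum distance: 1
Can detect 0 errors, correct 0 errors

1


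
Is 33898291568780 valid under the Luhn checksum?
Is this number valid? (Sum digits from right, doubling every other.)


Luhn sum = 72
72 mod 10 = 2

Invalid (Luhn sum mod 10 = 2)


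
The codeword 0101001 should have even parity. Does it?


Number of 1s: 3

No, parity error (3 ones)


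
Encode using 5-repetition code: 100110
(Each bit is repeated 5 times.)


Each bit -> 5 copies

111110000000000111111111100000


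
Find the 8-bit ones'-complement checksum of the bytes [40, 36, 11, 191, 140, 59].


Sum = 477 mod 256 = 221
Complement = 34

34


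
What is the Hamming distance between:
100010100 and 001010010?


XOR: 101000110
Count of 1s: 4

4


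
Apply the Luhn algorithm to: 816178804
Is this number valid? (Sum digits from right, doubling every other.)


Luhn sum = 44
44 mod 10 = 4

Invalid (Luhn sum mod 10 = 4)


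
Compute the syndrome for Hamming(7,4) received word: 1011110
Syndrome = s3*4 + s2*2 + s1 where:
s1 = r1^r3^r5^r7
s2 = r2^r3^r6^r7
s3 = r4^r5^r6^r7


s1=1, s2=0, s3=1

Syndrome = 5 (error at position 5)


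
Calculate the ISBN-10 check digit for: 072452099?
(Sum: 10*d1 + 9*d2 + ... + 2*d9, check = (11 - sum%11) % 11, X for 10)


Weighted sum: 192
192 mod 11 = 5

Check digit: 6


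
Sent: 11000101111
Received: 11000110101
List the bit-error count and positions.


XOR: 00000011010

3 error(s) at position(s): 6, 7, 9


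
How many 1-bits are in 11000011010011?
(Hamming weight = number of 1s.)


Counting 1s in 11000011010011

7


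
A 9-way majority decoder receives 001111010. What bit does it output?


Ones: 5 out of 9
Threshold: 5

1 (5/9 voted 1)


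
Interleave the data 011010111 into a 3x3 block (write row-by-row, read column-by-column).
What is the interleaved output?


Matrix:
  011
  010
  111
Read columns: 001111101

001111101


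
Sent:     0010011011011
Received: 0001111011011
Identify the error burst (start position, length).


XOR: 0011100000000

Burst at position 2, length 3


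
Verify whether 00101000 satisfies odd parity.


Number of 1s: 2

No, parity error (2 ones)


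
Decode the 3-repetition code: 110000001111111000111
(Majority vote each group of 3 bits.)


Groups: 110, 000, 001, 111, 111, 000, 111
Majority votes: 1001101

1001101


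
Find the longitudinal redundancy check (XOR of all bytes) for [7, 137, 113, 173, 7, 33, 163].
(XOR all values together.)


XOR chain: 7 ^ 137 ^ 113 ^ 173 ^ 7 ^ 33 ^ 163 = 215

215


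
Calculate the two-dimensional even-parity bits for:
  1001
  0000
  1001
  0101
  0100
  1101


Row parities: 000011
Column parities: 1100

Row P: 000011, Col P: 1100, Corner: 0


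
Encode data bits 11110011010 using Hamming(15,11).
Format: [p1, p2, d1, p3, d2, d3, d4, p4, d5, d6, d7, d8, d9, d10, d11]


Parity bits: p1=0, p2=1, p3=1, p4=1

011111110011010


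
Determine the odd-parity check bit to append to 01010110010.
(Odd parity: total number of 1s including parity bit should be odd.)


Number of 1s in data: 5
Parity bit: 0

0


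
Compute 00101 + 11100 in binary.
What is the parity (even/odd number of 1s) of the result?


00101 = 5
11100 = 28
Sum = 33 = 100001
1s count = 2

even parity (2 ones in 100001)


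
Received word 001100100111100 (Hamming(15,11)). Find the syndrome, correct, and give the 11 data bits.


Syndrome = 0: no error detected

Data: 10010111100 (no errors)


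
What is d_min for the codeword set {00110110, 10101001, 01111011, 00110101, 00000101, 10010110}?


Comparing all pairs, minimum distance: 2
Can detect 1 errors, correct 0 errors

2


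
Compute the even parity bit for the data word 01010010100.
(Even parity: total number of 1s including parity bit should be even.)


Number of 1s in data: 4
Parity bit: 0

0


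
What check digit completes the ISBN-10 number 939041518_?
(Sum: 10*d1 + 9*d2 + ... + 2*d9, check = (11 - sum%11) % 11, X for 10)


Weighted sum: 257
257 mod 11 = 4

Check digit: 7


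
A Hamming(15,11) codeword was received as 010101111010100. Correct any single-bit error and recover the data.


Syndrome = 0: no error detected

Data: 00111010100 (no errors)


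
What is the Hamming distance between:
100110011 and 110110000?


XOR: 010000011
Count of 1s: 3

3


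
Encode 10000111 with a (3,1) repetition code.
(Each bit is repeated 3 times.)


Each bit -> 3 copies

111000000000000111111111


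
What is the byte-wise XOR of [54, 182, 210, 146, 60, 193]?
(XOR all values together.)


XOR chain: 54 ^ 182 ^ 210 ^ 146 ^ 60 ^ 193 = 61

61


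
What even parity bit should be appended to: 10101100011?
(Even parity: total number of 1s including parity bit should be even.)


Number of 1s in data: 6
Parity bit: 0

0


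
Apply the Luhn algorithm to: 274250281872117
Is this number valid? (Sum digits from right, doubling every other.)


Luhn sum = 58
58 mod 10 = 8

Invalid (Luhn sum mod 10 = 8)


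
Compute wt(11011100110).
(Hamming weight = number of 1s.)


Counting 1s in 11011100110

7


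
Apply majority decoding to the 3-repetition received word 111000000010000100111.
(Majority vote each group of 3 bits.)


Groups: 111, 000, 000, 010, 000, 100, 111
Majority votes: 1000001

1000001


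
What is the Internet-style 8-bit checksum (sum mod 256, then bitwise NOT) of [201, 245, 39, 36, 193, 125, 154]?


Sum = 993 mod 256 = 225
Complement = 30

30


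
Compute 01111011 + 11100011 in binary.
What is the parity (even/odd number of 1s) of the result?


01111011 = 123
11100011 = 227
Sum = 350 = 101011110
1s count = 6

even parity (6 ones in 101011110)


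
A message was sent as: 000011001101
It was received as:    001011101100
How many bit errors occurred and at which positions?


XOR: 001000100001

3 error(s) at position(s): 2, 6, 11


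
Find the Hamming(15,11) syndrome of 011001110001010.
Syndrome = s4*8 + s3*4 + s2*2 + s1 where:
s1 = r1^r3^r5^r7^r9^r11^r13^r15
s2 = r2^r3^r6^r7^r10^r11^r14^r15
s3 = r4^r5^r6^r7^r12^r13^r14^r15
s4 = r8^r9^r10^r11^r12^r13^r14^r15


s1=0, s2=1, s3=0, s4=1

Syndrome = 10 (error at position 10)


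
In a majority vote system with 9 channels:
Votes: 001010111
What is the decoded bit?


Ones: 5 out of 9
Threshold: 5

1 (5/9 voted 1)


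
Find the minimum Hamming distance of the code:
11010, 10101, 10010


Comparing all pairs, minimum distance: 1
Can detect 0 errors, correct 0 errors

1


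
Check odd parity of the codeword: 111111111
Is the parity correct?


Number of 1s: 9

Yes, parity is correct (9 ones)


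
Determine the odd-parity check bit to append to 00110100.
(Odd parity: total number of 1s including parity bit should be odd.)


Number of 1s in data: 3
Parity bit: 0

0


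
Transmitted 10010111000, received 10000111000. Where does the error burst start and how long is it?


XOR: 00010000000

Burst at position 3, length 1


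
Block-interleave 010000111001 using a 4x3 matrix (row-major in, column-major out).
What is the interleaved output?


Matrix:
  010
  000
  111
  001
Read columns: 001010100011

001010100011


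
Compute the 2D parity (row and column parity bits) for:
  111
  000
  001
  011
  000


Row parities: 10100
Column parities: 101

Row P: 10100, Col P: 101, Corner: 0


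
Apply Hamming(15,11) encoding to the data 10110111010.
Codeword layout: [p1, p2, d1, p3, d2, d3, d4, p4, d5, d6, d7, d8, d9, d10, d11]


Parity bits: p1=1, p2=0, p3=0, p4=0

101001100111010


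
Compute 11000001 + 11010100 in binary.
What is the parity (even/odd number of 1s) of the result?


11000001 = 193
11010100 = 212
Sum = 405 = 110010101
1s count = 5

odd parity (5 ones in 110010101)


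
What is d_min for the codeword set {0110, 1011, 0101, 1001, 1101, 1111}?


Comparing all pairs, minimum distance: 1
Can detect 0 errors, correct 0 errors

1


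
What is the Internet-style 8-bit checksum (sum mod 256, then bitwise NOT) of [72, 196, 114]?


Sum = 382 mod 256 = 126
Complement = 129

129


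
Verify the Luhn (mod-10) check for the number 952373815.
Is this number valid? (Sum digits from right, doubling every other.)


Luhn sum = 46
46 mod 10 = 6

Invalid (Luhn sum mod 10 = 6)


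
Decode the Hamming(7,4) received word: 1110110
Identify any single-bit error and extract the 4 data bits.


Syndrome = 3: error at position 3

Data: 0110 (corrected bit 3)


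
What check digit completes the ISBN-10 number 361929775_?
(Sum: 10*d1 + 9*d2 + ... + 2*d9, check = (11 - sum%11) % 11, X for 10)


Weighted sum: 271
271 mod 11 = 7

Check digit: 4


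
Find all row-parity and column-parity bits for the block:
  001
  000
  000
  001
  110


Row parities: 10010
Column parities: 110

Row P: 10010, Col P: 110, Corner: 0


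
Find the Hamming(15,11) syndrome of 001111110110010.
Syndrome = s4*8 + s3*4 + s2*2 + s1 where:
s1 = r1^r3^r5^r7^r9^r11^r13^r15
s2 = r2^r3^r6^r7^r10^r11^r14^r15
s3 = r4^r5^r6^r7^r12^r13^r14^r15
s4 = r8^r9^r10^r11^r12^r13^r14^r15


s1=0, s2=0, s3=1, s4=0

Syndrome = 4 (error at position 4)


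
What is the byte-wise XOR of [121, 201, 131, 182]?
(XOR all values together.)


XOR chain: 121 ^ 201 ^ 131 ^ 182 = 133

133


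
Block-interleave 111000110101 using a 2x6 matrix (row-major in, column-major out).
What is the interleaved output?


Matrix:
  111000
  110101
Read columns: 111110010001

111110010001


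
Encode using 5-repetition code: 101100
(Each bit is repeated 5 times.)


Each bit -> 5 copies

111110000011111111110000000000


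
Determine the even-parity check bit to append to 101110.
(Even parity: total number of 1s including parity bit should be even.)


Number of 1s in data: 4
Parity bit: 0

0


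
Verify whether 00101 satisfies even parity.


Number of 1s: 2

Yes, parity is correct (2 ones)


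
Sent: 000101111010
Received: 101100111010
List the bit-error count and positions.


XOR: 101001000000

3 error(s) at position(s): 0, 2, 5


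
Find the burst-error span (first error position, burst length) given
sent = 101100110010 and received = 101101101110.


XOR: 000001011100

Burst at position 5, length 5


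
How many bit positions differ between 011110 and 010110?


XOR: 001000
Count of 1s: 1

1


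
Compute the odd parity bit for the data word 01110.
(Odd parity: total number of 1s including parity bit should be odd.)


Number of 1s in data: 3
Parity bit: 0

0


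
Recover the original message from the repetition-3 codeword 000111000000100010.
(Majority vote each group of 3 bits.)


Groups: 000, 111, 000, 000, 100, 010
Majority votes: 010000

010000


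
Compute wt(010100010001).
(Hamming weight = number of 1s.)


Counting 1s in 010100010001

4


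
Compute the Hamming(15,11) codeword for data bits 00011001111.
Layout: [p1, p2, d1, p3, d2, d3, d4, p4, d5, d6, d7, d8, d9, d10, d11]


Parity bits: p1=0, p2=1, p3=1, p4=1

010100111001111


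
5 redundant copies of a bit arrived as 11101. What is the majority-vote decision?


Ones: 4 out of 5
Threshold: 3

1 (4/5 voted 1)


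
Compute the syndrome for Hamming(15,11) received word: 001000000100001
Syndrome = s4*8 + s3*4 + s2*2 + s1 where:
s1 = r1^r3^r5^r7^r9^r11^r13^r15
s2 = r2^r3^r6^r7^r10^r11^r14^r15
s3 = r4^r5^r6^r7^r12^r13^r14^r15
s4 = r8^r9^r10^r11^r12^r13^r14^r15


s1=0, s2=1, s3=1, s4=0

Syndrome = 6 (error at position 6)


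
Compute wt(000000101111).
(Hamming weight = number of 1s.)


Counting 1s in 000000101111

5


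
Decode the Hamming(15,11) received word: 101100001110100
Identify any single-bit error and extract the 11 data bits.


Syndrome = 3: error at position 3

Data: 00001110100 (corrected bit 3)


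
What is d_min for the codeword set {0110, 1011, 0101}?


Comparing all pairs, minimum distance: 2
Can detect 1 errors, correct 0 errors

2


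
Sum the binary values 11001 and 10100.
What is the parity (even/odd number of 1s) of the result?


11001 = 25
10100 = 20
Sum = 45 = 101101
1s count = 4

even parity (4 ones in 101101)


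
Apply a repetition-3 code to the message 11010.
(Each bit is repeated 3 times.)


Each bit -> 3 copies

111111000111000


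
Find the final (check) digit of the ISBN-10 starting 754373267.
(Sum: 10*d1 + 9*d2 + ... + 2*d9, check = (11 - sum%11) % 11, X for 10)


Weighted sum: 265
265 mod 11 = 1

Check digit: X


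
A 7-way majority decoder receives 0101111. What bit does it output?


Ones: 5 out of 7
Threshold: 4

1 (5/7 voted 1)


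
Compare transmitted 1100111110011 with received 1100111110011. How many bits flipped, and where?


XOR: 0000000000000

0 errors (received matches sent)


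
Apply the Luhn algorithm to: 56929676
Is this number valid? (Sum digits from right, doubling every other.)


Luhn sum = 44
44 mod 10 = 4

Invalid (Luhn sum mod 10 = 4)


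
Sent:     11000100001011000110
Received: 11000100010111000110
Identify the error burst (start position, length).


XOR: 00000000011100000000

Burst at position 9, length 3


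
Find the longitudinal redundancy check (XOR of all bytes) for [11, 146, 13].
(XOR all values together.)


XOR chain: 11 ^ 146 ^ 13 = 148

148


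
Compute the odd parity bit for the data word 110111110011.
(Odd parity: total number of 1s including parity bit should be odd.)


Number of 1s in data: 9
Parity bit: 0

0


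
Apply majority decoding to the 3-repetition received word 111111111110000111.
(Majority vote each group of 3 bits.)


Groups: 111, 111, 111, 110, 000, 111
Majority votes: 111101

111101


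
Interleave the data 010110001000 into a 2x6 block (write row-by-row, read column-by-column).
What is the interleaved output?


Matrix:
  010110
  001000
Read columns: 001001101000

001001101000


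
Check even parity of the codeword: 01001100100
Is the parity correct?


Number of 1s: 4

Yes, parity is correct (4 ones)


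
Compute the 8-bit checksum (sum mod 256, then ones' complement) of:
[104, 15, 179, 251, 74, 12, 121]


Sum = 756 mod 256 = 244
Complement = 11

11


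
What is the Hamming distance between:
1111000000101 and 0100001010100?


XOR: 1011001010001
Count of 1s: 6

6


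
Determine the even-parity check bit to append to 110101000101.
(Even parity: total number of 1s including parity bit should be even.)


Number of 1s in data: 6
Parity bit: 0

0


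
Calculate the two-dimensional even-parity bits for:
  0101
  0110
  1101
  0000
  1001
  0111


Row parities: 001001
Column parities: 0000

Row P: 001001, Col P: 0000, Corner: 0


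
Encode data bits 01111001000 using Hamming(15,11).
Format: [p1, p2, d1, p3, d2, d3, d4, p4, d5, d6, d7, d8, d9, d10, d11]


Parity bits: p1=1, p2=0, p3=0, p4=0

100011101001000


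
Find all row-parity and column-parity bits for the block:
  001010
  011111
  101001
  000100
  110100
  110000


Row parities: 011110
Column parities: 111100

Row P: 011110, Col P: 111100, Corner: 0


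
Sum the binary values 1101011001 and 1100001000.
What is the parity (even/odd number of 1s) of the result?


1101011001 = 857
1100001000 = 776
Sum = 1633 = 11001100001
1s count = 5

odd parity (5 ones in 11001100001)


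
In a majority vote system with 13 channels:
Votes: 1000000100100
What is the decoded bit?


Ones: 3 out of 13
Threshold: 7

0 (3/13 voted 1)


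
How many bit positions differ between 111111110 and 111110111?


XOR: 000001001
Count of 1s: 2

2


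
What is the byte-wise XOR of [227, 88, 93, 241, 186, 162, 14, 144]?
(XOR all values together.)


XOR chain: 227 ^ 88 ^ 93 ^ 241 ^ 186 ^ 162 ^ 14 ^ 144 = 145

145


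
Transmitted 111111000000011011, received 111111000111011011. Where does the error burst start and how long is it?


XOR: 000000000111000000

Burst at position 9, length 3


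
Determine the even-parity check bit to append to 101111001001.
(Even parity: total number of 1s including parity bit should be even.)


Number of 1s in data: 7
Parity bit: 1

1


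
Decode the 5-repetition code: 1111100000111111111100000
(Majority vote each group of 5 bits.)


Groups: 11111, 00000, 11111, 11111, 00000
Majority votes: 10110

10110


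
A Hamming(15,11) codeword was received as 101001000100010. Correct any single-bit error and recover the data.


Syndrome = 0: no error detected

Data: 10100100010 (no errors)
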